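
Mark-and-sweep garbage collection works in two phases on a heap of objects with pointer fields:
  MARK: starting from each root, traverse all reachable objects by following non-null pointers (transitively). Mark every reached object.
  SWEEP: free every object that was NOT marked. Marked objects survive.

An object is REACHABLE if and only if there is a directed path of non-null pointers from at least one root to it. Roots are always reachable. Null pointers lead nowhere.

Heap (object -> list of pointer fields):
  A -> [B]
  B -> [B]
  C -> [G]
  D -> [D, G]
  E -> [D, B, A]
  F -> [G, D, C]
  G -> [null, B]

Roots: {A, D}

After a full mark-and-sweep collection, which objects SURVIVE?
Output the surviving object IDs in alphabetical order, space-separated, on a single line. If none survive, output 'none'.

Answer: A B D G

Derivation:
Roots: A D
Mark A: refs=B, marked=A
Mark D: refs=D G, marked=A D
Mark B: refs=B, marked=A B D
Mark G: refs=null B, marked=A B D G
Unmarked (collected): C E F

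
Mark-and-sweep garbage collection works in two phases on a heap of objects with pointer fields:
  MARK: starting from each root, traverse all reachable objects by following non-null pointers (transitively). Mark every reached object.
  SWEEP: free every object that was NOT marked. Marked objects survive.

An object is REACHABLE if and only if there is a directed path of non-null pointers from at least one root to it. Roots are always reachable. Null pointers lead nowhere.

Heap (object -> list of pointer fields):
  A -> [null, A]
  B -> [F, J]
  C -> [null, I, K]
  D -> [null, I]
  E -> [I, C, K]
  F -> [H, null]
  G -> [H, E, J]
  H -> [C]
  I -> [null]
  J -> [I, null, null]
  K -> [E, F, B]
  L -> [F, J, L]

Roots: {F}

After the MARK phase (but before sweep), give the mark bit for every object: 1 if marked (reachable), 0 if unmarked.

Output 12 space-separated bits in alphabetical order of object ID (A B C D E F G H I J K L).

Roots: F
Mark F: refs=H null, marked=F
Mark H: refs=C, marked=F H
Mark C: refs=null I K, marked=C F H
Mark I: refs=null, marked=C F H I
Mark K: refs=E F B, marked=C F H I K
Mark E: refs=I C K, marked=C E F H I K
Mark B: refs=F J, marked=B C E F H I K
Mark J: refs=I null null, marked=B C E F H I J K
Unmarked (collected): A D G L

Answer: 0 1 1 0 1 1 0 1 1 1 1 0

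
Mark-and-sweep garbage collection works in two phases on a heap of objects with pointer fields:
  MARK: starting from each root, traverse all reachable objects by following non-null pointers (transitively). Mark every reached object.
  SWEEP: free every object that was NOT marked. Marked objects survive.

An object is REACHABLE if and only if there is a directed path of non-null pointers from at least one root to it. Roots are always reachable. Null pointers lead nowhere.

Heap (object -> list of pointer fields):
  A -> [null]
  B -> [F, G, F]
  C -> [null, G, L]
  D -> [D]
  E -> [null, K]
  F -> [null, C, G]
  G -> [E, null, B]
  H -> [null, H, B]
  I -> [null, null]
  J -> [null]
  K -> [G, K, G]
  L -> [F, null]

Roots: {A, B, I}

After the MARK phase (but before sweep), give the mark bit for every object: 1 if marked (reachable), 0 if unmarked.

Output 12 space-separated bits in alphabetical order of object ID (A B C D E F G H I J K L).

Roots: A B I
Mark A: refs=null, marked=A
Mark B: refs=F G F, marked=A B
Mark I: refs=null null, marked=A B I
Mark F: refs=null C G, marked=A B F I
Mark G: refs=E null B, marked=A B F G I
Mark C: refs=null G L, marked=A B C F G I
Mark E: refs=null K, marked=A B C E F G I
Mark L: refs=F null, marked=A B C E F G I L
Mark K: refs=G K G, marked=A B C E F G I K L
Unmarked (collected): D H J

Answer: 1 1 1 0 1 1 1 0 1 0 1 1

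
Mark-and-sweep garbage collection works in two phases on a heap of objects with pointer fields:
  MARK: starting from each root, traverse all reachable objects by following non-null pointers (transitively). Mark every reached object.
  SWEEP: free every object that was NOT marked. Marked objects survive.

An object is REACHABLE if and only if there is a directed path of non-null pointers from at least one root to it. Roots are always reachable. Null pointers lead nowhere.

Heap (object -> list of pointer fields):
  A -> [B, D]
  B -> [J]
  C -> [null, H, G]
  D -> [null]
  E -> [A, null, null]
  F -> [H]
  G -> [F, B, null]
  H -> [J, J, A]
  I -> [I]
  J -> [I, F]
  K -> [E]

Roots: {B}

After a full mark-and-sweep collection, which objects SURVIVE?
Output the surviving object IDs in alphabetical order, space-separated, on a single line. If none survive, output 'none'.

Answer: A B D F H I J

Derivation:
Roots: B
Mark B: refs=J, marked=B
Mark J: refs=I F, marked=B J
Mark I: refs=I, marked=B I J
Mark F: refs=H, marked=B F I J
Mark H: refs=J J A, marked=B F H I J
Mark A: refs=B D, marked=A B F H I J
Mark D: refs=null, marked=A B D F H I J
Unmarked (collected): C E G K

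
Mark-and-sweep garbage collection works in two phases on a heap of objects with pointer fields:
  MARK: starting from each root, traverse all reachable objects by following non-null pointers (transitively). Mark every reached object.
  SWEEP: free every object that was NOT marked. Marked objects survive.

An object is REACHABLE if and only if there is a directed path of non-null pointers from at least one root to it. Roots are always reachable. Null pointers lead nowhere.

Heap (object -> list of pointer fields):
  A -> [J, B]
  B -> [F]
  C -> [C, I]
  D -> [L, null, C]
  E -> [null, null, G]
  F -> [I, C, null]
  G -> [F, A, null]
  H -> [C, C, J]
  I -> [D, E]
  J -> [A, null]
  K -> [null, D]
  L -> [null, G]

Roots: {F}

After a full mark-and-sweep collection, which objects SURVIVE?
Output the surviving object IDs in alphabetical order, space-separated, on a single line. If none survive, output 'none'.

Answer: A B C D E F G I J L

Derivation:
Roots: F
Mark F: refs=I C null, marked=F
Mark I: refs=D E, marked=F I
Mark C: refs=C I, marked=C F I
Mark D: refs=L null C, marked=C D F I
Mark E: refs=null null G, marked=C D E F I
Mark L: refs=null G, marked=C D E F I L
Mark G: refs=F A null, marked=C D E F G I L
Mark A: refs=J B, marked=A C D E F G I L
Mark J: refs=A null, marked=A C D E F G I J L
Mark B: refs=F, marked=A B C D E F G I J L
Unmarked (collected): H K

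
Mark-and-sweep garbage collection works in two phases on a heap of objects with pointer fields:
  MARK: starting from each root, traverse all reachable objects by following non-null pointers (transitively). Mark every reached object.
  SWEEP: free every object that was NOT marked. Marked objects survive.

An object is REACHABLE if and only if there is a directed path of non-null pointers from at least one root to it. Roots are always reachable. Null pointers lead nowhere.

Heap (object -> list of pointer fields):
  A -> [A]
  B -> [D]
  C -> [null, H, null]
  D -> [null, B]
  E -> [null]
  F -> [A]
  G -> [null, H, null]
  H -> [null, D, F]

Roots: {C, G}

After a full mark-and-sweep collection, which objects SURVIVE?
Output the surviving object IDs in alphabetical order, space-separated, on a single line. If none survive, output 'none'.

Answer: A B C D F G H

Derivation:
Roots: C G
Mark C: refs=null H null, marked=C
Mark G: refs=null H null, marked=C G
Mark H: refs=null D F, marked=C G H
Mark D: refs=null B, marked=C D G H
Mark F: refs=A, marked=C D F G H
Mark B: refs=D, marked=B C D F G H
Mark A: refs=A, marked=A B C D F G H
Unmarked (collected): E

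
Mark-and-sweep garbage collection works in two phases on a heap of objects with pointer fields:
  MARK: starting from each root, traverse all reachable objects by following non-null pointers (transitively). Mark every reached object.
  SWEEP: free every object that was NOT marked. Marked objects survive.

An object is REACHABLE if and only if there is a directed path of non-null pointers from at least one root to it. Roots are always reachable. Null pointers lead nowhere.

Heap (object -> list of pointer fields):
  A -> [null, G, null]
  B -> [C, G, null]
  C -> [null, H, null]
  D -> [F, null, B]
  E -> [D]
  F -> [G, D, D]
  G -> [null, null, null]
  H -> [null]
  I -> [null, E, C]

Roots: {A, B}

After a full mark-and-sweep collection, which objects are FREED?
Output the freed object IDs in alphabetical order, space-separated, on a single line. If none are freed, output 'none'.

Roots: A B
Mark A: refs=null G null, marked=A
Mark B: refs=C G null, marked=A B
Mark G: refs=null null null, marked=A B G
Mark C: refs=null H null, marked=A B C G
Mark H: refs=null, marked=A B C G H
Unmarked (collected): D E F I

Answer: D E F I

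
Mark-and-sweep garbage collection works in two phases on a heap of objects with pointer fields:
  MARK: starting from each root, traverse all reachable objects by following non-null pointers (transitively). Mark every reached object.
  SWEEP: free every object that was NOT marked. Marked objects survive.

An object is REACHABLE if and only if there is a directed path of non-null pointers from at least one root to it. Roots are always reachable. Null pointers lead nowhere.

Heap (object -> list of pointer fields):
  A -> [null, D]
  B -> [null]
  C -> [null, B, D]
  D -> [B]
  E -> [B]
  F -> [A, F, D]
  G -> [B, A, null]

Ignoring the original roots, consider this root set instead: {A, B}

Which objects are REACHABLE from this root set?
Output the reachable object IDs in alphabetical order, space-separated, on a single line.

Answer: A B D

Derivation:
Roots: A B
Mark A: refs=null D, marked=A
Mark B: refs=null, marked=A B
Mark D: refs=B, marked=A B D
Unmarked (collected): C E F G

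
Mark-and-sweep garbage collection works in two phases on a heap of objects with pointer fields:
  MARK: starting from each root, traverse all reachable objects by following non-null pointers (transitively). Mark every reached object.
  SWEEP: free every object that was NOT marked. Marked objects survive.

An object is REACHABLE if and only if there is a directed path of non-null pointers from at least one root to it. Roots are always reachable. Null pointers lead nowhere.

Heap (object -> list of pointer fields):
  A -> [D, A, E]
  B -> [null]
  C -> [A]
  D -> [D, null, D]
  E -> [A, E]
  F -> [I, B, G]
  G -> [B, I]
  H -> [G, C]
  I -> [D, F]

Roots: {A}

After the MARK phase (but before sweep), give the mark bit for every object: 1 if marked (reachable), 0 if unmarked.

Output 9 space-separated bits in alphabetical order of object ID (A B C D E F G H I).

Answer: 1 0 0 1 1 0 0 0 0

Derivation:
Roots: A
Mark A: refs=D A E, marked=A
Mark D: refs=D null D, marked=A D
Mark E: refs=A E, marked=A D E
Unmarked (collected): B C F G H I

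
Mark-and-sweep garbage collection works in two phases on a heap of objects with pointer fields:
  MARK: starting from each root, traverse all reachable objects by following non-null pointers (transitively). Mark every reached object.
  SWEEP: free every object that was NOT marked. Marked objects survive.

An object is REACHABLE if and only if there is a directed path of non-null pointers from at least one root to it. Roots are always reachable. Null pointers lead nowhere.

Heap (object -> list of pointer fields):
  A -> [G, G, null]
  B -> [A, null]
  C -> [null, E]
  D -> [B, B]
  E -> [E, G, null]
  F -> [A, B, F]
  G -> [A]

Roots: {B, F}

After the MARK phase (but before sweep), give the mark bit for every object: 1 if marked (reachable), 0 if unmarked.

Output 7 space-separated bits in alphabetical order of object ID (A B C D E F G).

Answer: 1 1 0 0 0 1 1

Derivation:
Roots: B F
Mark B: refs=A null, marked=B
Mark F: refs=A B F, marked=B F
Mark A: refs=G G null, marked=A B F
Mark G: refs=A, marked=A B F G
Unmarked (collected): C D E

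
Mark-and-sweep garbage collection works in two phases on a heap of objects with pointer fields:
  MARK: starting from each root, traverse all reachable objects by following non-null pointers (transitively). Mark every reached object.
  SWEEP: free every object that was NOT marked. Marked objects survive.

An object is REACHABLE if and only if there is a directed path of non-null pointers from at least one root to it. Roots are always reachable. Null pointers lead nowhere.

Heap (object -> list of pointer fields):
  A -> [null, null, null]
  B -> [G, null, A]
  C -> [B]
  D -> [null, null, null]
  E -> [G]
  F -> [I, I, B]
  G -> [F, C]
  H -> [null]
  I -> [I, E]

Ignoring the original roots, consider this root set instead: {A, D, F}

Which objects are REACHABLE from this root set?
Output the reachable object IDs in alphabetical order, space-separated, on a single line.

Roots: A D F
Mark A: refs=null null null, marked=A
Mark D: refs=null null null, marked=A D
Mark F: refs=I I B, marked=A D F
Mark I: refs=I E, marked=A D F I
Mark B: refs=G null A, marked=A B D F I
Mark E: refs=G, marked=A B D E F I
Mark G: refs=F C, marked=A B D E F G I
Mark C: refs=B, marked=A B C D E F G I
Unmarked (collected): H

Answer: A B C D E F G I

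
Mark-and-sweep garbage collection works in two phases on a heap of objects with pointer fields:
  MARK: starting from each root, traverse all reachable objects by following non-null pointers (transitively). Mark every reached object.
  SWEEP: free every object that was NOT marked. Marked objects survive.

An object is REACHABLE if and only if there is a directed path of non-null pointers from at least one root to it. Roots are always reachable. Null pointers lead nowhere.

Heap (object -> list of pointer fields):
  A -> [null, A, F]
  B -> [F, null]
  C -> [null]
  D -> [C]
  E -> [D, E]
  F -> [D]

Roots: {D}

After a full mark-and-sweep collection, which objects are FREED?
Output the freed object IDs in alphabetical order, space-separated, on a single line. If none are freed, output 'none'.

Roots: D
Mark D: refs=C, marked=D
Mark C: refs=null, marked=C D
Unmarked (collected): A B E F

Answer: A B E F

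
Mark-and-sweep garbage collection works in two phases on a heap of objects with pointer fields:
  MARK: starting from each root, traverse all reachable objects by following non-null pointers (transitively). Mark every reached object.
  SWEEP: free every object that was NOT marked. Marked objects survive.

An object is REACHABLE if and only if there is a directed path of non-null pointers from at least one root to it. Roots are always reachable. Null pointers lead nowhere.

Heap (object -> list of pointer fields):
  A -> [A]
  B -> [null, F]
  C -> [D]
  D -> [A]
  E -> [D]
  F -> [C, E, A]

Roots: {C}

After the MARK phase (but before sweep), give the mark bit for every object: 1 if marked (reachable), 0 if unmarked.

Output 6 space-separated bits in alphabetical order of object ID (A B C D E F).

Answer: 1 0 1 1 0 0

Derivation:
Roots: C
Mark C: refs=D, marked=C
Mark D: refs=A, marked=C D
Mark A: refs=A, marked=A C D
Unmarked (collected): B E F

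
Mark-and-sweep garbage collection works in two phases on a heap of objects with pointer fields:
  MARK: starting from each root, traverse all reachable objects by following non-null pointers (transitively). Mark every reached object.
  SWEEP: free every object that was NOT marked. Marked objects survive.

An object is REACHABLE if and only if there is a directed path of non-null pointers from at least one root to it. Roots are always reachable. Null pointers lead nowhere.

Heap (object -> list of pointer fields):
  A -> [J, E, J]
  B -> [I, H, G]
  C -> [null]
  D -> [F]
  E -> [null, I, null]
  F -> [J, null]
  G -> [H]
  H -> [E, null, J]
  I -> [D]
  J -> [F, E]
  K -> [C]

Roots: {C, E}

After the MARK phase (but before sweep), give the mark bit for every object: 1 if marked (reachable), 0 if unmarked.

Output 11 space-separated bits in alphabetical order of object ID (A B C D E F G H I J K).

Answer: 0 0 1 1 1 1 0 0 1 1 0

Derivation:
Roots: C E
Mark C: refs=null, marked=C
Mark E: refs=null I null, marked=C E
Mark I: refs=D, marked=C E I
Mark D: refs=F, marked=C D E I
Mark F: refs=J null, marked=C D E F I
Mark J: refs=F E, marked=C D E F I J
Unmarked (collected): A B G H K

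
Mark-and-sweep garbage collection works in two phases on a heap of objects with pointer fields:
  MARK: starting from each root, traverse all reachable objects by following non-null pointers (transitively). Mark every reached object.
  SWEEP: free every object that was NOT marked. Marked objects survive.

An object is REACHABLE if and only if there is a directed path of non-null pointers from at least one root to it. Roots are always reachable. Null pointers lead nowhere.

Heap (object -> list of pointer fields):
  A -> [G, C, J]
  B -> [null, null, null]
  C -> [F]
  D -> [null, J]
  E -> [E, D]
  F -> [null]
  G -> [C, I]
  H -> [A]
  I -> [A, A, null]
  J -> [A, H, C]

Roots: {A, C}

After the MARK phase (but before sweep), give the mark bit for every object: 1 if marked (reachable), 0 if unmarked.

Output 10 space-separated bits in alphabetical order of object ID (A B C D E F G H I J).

Answer: 1 0 1 0 0 1 1 1 1 1

Derivation:
Roots: A C
Mark A: refs=G C J, marked=A
Mark C: refs=F, marked=A C
Mark G: refs=C I, marked=A C G
Mark J: refs=A H C, marked=A C G J
Mark F: refs=null, marked=A C F G J
Mark I: refs=A A null, marked=A C F G I J
Mark H: refs=A, marked=A C F G H I J
Unmarked (collected): B D E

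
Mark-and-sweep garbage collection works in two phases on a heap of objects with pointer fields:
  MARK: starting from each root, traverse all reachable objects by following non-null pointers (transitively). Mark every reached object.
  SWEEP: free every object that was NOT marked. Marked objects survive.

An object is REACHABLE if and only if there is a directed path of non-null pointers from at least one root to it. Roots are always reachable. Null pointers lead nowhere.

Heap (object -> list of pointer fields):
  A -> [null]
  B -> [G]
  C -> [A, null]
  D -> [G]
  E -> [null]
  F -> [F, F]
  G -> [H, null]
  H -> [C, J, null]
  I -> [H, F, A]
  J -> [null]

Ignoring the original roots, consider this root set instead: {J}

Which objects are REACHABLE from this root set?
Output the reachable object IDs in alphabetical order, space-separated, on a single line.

Answer: J

Derivation:
Roots: J
Mark J: refs=null, marked=J
Unmarked (collected): A B C D E F G H I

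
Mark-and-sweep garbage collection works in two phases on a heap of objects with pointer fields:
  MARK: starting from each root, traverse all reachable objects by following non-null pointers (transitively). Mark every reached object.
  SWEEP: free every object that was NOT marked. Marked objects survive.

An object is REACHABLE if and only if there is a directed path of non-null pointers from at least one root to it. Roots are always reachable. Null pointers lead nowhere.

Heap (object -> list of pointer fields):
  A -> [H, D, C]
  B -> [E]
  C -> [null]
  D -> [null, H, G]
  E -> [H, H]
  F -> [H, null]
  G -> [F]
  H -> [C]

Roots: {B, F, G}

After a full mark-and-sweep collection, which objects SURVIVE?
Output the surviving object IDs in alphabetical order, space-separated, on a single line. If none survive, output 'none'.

Answer: B C E F G H

Derivation:
Roots: B F G
Mark B: refs=E, marked=B
Mark F: refs=H null, marked=B F
Mark G: refs=F, marked=B F G
Mark E: refs=H H, marked=B E F G
Mark H: refs=C, marked=B E F G H
Mark C: refs=null, marked=B C E F G H
Unmarked (collected): A D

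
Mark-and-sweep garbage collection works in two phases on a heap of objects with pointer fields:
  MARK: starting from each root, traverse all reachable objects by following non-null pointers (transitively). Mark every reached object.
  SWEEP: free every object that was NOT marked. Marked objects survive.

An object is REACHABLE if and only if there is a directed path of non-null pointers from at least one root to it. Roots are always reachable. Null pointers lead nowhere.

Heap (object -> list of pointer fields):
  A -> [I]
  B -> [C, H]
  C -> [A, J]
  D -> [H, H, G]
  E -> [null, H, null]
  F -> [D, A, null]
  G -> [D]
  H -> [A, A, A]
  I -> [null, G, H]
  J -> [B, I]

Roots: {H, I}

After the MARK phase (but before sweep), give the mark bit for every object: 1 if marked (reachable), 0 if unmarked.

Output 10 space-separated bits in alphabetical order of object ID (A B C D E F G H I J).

Roots: H I
Mark H: refs=A A A, marked=H
Mark I: refs=null G H, marked=H I
Mark A: refs=I, marked=A H I
Mark G: refs=D, marked=A G H I
Mark D: refs=H H G, marked=A D G H I
Unmarked (collected): B C E F J

Answer: 1 0 0 1 0 0 1 1 1 0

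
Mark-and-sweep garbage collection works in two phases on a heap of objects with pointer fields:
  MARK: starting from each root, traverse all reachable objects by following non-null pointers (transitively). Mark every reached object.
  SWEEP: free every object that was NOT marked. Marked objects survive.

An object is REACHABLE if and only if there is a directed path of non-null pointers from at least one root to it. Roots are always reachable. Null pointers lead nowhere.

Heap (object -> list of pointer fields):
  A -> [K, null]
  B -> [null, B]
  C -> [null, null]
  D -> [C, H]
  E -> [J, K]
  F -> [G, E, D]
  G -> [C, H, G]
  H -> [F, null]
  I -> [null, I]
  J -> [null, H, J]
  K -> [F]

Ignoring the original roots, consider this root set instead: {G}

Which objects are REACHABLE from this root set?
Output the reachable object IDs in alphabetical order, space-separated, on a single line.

Roots: G
Mark G: refs=C H G, marked=G
Mark C: refs=null null, marked=C G
Mark H: refs=F null, marked=C G H
Mark F: refs=G E D, marked=C F G H
Mark E: refs=J K, marked=C E F G H
Mark D: refs=C H, marked=C D E F G H
Mark J: refs=null H J, marked=C D E F G H J
Mark K: refs=F, marked=C D E F G H J K
Unmarked (collected): A B I

Answer: C D E F G H J K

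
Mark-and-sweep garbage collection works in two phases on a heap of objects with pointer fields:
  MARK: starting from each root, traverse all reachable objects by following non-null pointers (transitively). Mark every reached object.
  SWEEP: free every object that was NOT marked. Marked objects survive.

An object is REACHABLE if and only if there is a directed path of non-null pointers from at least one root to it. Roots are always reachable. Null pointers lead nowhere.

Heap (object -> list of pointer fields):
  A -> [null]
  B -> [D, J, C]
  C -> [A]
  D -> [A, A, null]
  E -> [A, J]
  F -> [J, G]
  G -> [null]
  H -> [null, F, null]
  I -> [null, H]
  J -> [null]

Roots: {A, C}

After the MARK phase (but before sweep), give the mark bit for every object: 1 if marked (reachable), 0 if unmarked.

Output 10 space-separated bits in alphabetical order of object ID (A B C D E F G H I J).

Answer: 1 0 1 0 0 0 0 0 0 0

Derivation:
Roots: A C
Mark A: refs=null, marked=A
Mark C: refs=A, marked=A C
Unmarked (collected): B D E F G H I J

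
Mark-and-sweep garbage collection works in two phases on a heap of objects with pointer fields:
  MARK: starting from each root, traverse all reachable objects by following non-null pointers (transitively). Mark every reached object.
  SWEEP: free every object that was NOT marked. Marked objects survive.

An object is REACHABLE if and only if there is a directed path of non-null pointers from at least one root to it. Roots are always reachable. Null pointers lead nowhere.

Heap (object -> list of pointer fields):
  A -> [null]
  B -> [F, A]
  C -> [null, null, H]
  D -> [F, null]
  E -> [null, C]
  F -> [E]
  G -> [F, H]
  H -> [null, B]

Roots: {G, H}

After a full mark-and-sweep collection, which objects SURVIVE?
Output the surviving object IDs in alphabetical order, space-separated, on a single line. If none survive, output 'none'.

Answer: A B C E F G H

Derivation:
Roots: G H
Mark G: refs=F H, marked=G
Mark H: refs=null B, marked=G H
Mark F: refs=E, marked=F G H
Mark B: refs=F A, marked=B F G H
Mark E: refs=null C, marked=B E F G H
Mark A: refs=null, marked=A B E F G H
Mark C: refs=null null H, marked=A B C E F G H
Unmarked (collected): D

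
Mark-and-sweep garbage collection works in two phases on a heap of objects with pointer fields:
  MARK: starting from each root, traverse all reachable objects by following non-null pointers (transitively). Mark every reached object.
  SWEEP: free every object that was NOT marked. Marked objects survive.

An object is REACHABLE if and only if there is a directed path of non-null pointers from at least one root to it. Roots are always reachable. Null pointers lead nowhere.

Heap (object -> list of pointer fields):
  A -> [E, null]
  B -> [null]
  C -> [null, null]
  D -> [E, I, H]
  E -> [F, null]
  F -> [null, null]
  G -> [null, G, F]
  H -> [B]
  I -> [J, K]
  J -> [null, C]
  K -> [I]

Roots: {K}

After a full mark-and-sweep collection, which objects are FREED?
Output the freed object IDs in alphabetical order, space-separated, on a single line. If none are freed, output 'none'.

Answer: A B D E F G H

Derivation:
Roots: K
Mark K: refs=I, marked=K
Mark I: refs=J K, marked=I K
Mark J: refs=null C, marked=I J K
Mark C: refs=null null, marked=C I J K
Unmarked (collected): A B D E F G H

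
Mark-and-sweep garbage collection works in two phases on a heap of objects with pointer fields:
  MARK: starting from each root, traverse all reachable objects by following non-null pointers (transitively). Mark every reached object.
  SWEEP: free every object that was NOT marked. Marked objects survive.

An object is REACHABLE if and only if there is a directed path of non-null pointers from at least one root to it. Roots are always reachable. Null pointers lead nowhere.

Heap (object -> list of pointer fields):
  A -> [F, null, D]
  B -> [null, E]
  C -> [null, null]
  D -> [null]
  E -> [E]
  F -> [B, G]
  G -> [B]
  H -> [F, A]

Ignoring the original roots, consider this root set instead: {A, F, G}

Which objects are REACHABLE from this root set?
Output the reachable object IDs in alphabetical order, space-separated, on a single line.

Roots: A F G
Mark A: refs=F null D, marked=A
Mark F: refs=B G, marked=A F
Mark G: refs=B, marked=A F G
Mark D: refs=null, marked=A D F G
Mark B: refs=null E, marked=A B D F G
Mark E: refs=E, marked=A B D E F G
Unmarked (collected): C H

Answer: A B D E F G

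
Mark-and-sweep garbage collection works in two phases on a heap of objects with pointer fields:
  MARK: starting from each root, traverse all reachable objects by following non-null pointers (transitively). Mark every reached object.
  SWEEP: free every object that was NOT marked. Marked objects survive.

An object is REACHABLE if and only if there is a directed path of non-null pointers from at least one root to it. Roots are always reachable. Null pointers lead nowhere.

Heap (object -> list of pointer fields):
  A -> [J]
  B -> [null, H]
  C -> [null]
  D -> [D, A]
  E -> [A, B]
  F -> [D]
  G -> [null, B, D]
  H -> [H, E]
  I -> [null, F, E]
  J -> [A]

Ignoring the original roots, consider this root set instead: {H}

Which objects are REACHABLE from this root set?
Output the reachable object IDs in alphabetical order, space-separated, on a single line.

Answer: A B E H J

Derivation:
Roots: H
Mark H: refs=H E, marked=H
Mark E: refs=A B, marked=E H
Mark A: refs=J, marked=A E H
Mark B: refs=null H, marked=A B E H
Mark J: refs=A, marked=A B E H J
Unmarked (collected): C D F G I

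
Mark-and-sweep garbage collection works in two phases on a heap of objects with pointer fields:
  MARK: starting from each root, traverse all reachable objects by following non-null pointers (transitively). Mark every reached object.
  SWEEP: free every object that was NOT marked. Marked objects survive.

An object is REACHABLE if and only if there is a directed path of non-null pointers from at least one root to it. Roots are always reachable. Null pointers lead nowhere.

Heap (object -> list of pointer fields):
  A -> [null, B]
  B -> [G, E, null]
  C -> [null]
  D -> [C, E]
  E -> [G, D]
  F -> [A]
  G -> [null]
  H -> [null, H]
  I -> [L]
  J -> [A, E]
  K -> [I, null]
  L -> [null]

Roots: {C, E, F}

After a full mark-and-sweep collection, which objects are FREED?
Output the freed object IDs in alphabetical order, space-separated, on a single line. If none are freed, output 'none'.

Roots: C E F
Mark C: refs=null, marked=C
Mark E: refs=G D, marked=C E
Mark F: refs=A, marked=C E F
Mark G: refs=null, marked=C E F G
Mark D: refs=C E, marked=C D E F G
Mark A: refs=null B, marked=A C D E F G
Mark B: refs=G E null, marked=A B C D E F G
Unmarked (collected): H I J K L

Answer: H I J K L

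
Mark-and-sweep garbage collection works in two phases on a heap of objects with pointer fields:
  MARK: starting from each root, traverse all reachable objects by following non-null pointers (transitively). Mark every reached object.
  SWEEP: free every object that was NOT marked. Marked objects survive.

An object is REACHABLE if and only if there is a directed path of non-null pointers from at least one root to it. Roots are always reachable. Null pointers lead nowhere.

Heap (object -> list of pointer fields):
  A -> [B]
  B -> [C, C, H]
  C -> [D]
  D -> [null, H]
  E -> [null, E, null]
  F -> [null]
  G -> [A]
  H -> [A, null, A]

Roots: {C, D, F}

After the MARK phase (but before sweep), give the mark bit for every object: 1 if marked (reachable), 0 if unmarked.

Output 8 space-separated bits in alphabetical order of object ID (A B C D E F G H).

Roots: C D F
Mark C: refs=D, marked=C
Mark D: refs=null H, marked=C D
Mark F: refs=null, marked=C D F
Mark H: refs=A null A, marked=C D F H
Mark A: refs=B, marked=A C D F H
Mark B: refs=C C H, marked=A B C D F H
Unmarked (collected): E G

Answer: 1 1 1 1 0 1 0 1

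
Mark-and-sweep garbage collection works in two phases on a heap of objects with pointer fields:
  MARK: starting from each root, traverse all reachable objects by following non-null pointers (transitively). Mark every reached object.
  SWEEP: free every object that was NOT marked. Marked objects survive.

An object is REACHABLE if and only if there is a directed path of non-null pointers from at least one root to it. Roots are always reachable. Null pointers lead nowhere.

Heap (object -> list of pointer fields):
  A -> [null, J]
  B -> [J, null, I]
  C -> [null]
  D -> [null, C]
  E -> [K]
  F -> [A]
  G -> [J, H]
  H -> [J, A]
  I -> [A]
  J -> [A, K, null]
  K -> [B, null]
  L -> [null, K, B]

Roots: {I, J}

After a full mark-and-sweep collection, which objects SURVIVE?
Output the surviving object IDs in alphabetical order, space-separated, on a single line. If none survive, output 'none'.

Roots: I J
Mark I: refs=A, marked=I
Mark J: refs=A K null, marked=I J
Mark A: refs=null J, marked=A I J
Mark K: refs=B null, marked=A I J K
Mark B: refs=J null I, marked=A B I J K
Unmarked (collected): C D E F G H L

Answer: A B I J K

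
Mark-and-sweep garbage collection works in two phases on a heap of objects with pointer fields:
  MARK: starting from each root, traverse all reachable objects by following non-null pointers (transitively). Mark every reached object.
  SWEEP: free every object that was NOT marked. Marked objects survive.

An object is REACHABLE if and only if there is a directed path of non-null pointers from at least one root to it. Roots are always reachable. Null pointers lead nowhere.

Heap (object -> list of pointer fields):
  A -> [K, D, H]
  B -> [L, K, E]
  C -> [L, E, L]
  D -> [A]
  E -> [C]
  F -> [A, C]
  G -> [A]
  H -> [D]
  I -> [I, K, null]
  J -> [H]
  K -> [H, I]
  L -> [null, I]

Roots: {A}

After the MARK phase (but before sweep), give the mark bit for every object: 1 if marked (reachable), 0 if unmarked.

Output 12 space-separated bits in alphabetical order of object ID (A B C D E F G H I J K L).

Answer: 1 0 0 1 0 0 0 1 1 0 1 0

Derivation:
Roots: A
Mark A: refs=K D H, marked=A
Mark K: refs=H I, marked=A K
Mark D: refs=A, marked=A D K
Mark H: refs=D, marked=A D H K
Mark I: refs=I K null, marked=A D H I K
Unmarked (collected): B C E F G J L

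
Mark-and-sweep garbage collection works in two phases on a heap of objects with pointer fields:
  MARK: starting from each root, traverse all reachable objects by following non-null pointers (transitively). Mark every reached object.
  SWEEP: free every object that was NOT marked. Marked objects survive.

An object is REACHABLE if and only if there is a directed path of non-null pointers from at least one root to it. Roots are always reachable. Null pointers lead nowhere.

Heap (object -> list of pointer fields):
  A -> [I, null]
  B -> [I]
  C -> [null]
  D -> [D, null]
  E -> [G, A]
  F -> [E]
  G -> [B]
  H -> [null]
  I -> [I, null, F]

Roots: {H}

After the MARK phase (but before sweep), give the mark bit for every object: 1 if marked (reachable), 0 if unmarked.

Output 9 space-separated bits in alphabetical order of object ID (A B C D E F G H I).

Answer: 0 0 0 0 0 0 0 1 0

Derivation:
Roots: H
Mark H: refs=null, marked=H
Unmarked (collected): A B C D E F G I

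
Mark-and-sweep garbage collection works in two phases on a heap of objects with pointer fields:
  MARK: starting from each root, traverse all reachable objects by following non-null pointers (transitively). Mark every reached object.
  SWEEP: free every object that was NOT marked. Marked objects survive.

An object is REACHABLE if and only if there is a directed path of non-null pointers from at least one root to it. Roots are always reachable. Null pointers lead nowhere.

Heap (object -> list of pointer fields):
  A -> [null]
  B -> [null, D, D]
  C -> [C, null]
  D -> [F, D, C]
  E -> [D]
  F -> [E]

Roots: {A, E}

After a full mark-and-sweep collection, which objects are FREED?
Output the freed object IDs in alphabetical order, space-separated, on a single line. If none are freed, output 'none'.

Answer: B

Derivation:
Roots: A E
Mark A: refs=null, marked=A
Mark E: refs=D, marked=A E
Mark D: refs=F D C, marked=A D E
Mark F: refs=E, marked=A D E F
Mark C: refs=C null, marked=A C D E F
Unmarked (collected): B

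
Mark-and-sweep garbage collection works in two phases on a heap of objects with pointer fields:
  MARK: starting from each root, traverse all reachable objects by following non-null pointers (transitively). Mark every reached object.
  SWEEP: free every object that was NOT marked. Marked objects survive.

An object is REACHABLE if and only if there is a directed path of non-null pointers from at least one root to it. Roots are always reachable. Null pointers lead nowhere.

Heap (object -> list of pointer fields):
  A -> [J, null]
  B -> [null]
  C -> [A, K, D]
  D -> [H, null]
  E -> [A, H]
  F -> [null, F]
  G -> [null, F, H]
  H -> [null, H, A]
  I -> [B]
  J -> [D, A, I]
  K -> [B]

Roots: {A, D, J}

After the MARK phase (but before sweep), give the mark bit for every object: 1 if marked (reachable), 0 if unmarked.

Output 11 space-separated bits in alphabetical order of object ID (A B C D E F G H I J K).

Roots: A D J
Mark A: refs=J null, marked=A
Mark D: refs=H null, marked=A D
Mark J: refs=D A I, marked=A D J
Mark H: refs=null H A, marked=A D H J
Mark I: refs=B, marked=A D H I J
Mark B: refs=null, marked=A B D H I J
Unmarked (collected): C E F G K

Answer: 1 1 0 1 0 0 0 1 1 1 0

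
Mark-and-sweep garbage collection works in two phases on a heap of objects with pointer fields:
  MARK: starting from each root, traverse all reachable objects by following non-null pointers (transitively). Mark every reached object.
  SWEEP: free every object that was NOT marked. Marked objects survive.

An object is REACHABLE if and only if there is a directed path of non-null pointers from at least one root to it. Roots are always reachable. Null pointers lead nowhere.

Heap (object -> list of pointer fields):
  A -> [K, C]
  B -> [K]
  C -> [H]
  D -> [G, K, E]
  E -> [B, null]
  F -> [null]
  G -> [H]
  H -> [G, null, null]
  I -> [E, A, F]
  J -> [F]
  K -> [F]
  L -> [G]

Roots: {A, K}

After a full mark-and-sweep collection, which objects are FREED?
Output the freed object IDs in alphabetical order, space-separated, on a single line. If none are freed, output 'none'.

Answer: B D E I J L

Derivation:
Roots: A K
Mark A: refs=K C, marked=A
Mark K: refs=F, marked=A K
Mark C: refs=H, marked=A C K
Mark F: refs=null, marked=A C F K
Mark H: refs=G null null, marked=A C F H K
Mark G: refs=H, marked=A C F G H K
Unmarked (collected): B D E I J L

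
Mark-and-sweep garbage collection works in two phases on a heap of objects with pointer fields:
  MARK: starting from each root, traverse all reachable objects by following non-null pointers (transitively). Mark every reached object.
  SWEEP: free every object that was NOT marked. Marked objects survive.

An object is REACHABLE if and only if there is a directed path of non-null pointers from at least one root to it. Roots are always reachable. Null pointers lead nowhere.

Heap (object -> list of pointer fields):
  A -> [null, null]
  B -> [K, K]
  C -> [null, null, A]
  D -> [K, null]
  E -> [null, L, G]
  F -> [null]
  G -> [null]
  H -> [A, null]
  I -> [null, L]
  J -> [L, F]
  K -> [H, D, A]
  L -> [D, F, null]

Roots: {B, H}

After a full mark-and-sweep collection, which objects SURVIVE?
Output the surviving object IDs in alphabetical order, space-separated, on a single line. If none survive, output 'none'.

Roots: B H
Mark B: refs=K K, marked=B
Mark H: refs=A null, marked=B H
Mark K: refs=H D A, marked=B H K
Mark A: refs=null null, marked=A B H K
Mark D: refs=K null, marked=A B D H K
Unmarked (collected): C E F G I J L

Answer: A B D H K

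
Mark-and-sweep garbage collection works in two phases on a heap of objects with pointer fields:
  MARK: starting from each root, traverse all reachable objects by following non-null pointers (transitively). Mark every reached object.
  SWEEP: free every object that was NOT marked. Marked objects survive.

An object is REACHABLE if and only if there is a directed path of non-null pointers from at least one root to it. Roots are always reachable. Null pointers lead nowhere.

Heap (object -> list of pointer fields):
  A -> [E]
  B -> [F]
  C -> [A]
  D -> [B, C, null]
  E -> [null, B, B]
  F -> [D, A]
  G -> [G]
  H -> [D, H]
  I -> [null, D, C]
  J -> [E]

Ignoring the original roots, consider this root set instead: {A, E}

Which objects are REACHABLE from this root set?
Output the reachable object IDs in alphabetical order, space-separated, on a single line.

Answer: A B C D E F

Derivation:
Roots: A E
Mark A: refs=E, marked=A
Mark E: refs=null B B, marked=A E
Mark B: refs=F, marked=A B E
Mark F: refs=D A, marked=A B E F
Mark D: refs=B C null, marked=A B D E F
Mark C: refs=A, marked=A B C D E F
Unmarked (collected): G H I J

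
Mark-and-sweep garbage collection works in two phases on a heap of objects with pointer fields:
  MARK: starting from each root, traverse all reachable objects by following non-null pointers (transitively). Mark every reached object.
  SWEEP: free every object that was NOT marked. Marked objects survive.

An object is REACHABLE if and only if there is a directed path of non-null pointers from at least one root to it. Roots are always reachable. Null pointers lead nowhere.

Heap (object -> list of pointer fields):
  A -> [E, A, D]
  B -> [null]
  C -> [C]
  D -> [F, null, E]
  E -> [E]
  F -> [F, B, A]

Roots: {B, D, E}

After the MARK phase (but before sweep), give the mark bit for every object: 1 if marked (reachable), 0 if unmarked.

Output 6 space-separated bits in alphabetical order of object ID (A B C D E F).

Roots: B D E
Mark B: refs=null, marked=B
Mark D: refs=F null E, marked=B D
Mark E: refs=E, marked=B D E
Mark F: refs=F B A, marked=B D E F
Mark A: refs=E A D, marked=A B D E F
Unmarked (collected): C

Answer: 1 1 0 1 1 1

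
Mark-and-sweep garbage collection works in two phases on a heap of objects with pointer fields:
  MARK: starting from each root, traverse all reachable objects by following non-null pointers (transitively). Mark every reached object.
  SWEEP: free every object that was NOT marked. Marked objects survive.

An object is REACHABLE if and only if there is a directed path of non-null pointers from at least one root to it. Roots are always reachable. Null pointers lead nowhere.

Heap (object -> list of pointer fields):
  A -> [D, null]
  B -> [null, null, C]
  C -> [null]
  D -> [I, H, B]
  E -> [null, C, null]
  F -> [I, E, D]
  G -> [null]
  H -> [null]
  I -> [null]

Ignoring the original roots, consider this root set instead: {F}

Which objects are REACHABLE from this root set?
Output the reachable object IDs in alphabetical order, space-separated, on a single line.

Roots: F
Mark F: refs=I E D, marked=F
Mark I: refs=null, marked=F I
Mark E: refs=null C null, marked=E F I
Mark D: refs=I H B, marked=D E F I
Mark C: refs=null, marked=C D E F I
Mark H: refs=null, marked=C D E F H I
Mark B: refs=null null C, marked=B C D E F H I
Unmarked (collected): A G

Answer: B C D E F H I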